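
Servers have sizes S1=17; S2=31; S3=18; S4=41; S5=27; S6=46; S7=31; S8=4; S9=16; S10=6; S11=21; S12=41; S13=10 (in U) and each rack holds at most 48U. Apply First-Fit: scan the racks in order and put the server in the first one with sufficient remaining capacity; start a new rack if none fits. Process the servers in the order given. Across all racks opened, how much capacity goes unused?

rack 1: place S1 (17U), 31U left
rack 1: place S2 (31U), 0U left
rack 2: place S3 (18U), 30U left
rack 3: place S4 (41U), 7U left
rack 2: place S5 (27U), 3U left
rack 4: place S6 (46U), 2U left
rack 5: place S7 (31U), 17U left
rack 3: place S8 (4U), 3U left
rack 5: place S9 (16U), 1U left
rack 6: place S10 (6U), 42U left
rack 6: place S11 (21U), 21U left
rack 7: place S12 (41U), 7U left
rack 6: place S13 (10U), 11U left
7 racks × 48U = 336U; used 309U; unused 27U.

27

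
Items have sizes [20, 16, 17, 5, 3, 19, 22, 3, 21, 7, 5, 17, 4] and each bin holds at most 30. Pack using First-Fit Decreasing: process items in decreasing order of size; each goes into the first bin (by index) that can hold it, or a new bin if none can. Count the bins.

Sorted descending: 22, 21, 20, 19, 17, 17, 16, 7, 5, 5, 4, 3, 3.
Put 22 in bin 1; 8 remain.
Put 21 in bin 2; 9 remain.
Put 20 in bin 3; 10 remain.
Put 19 in bin 4; 11 remain.
Put 17 in bin 5; 13 remain.
Put 17 in bin 6; 13 remain.
Put 16 in bin 7; 14 remain.
Put 7 in bin 1; 1 remain.
Put 5 in bin 2; 4 remain.
Put 5 in bin 3; 5 remain.
Put 4 in bin 2; 0 remain.
Put 3 in bin 3; 2 remain.
Put 3 in bin 4; 8 remain.
Final bins: [22,7] [21,5,4] [20,5,3] [19,3] [17] [17] [16].

7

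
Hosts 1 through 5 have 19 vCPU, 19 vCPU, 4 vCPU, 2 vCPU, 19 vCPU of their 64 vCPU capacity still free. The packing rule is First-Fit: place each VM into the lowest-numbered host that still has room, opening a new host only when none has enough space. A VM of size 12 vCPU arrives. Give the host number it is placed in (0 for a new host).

Hosts with room: host 1 (19 vCPU), host 2 (19 vCPU), host 5 (19 vCPU).
The first with room is host 1.

1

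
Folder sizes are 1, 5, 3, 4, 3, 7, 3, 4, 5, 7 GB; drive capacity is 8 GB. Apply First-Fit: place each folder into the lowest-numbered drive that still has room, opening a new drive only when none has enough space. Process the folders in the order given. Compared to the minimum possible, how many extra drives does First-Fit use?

1

First-Fit: [1,5] [3,4] [3,3] [7] [4] [5] [7] → 7 drives.
Total size 42 GB; any packing needs at least ⌈42/8⌉ = 6 drives.
An optimal packing achieves that bound: [7,1] [7] [5,3] [5,3] [4,4] [3] → 6 drives.
Excess: 7 − 6 = 1.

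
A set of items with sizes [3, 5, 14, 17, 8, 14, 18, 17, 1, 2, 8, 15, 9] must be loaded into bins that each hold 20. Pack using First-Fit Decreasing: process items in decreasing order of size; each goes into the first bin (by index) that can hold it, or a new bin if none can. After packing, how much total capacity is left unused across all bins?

29

Sorted descending: 18, 17, 17, 15, 14, 14, 9, 8, 8, 5, 3, 2, 1.
bin 1: place 18, 2 left
bin 2: place 17, 3 left
bin 3: place 17, 3 left
bin 4: place 15, 5 left
bin 5: place 14, 6 left
bin 6: place 14, 6 left
bin 7: place 9, 11 left
bin 7: place 8, 3 left
bin 8: place 8, 12 left
bin 4: place 5, 0 left
bin 2: place 3, 0 left
bin 1: place 2, 0 left
bin 3: place 1, 2 left
8 bins × 20 = 160; used 131; unused 29.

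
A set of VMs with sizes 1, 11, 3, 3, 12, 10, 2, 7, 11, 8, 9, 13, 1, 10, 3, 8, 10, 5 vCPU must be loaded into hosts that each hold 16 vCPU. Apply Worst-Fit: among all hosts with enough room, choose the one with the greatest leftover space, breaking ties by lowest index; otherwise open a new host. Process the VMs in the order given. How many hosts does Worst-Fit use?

Put 1 vCPU in host 1; 15 vCPU remain.
Put 11 vCPU in host 1; 4 vCPU remain.
Put 3 vCPU in host 1; 1 vCPU remain.
Put 3 vCPU in host 2; 13 vCPU remain.
Put 12 vCPU in host 2; 1 vCPU remain.
Put 10 vCPU in host 3; 6 vCPU remain.
Put 2 vCPU in host 3; 4 vCPU remain.
Put 7 vCPU in host 4; 9 vCPU remain.
Put 11 vCPU in host 5; 5 vCPU remain.
Put 8 vCPU in host 4; 1 vCPU remain.
Put 9 vCPU in host 6; 7 vCPU remain.
Put 13 vCPU in host 7; 3 vCPU remain.
Put 1 vCPU in host 6; 6 vCPU remain.
Put 10 vCPU in host 8; 6 vCPU remain.
Put 3 vCPU in host 6; 3 vCPU remain.
Put 8 vCPU in host 9; 8 vCPU remain.
Put 10 vCPU in host 10; 6 vCPU remain.
Put 5 vCPU in host 9; 3 vCPU remain.
Final hosts: [1,11,3] [3,12] [10,2] [7,8] [11] [9,1,3] [13] [10] [8,5] [10].

10 hosts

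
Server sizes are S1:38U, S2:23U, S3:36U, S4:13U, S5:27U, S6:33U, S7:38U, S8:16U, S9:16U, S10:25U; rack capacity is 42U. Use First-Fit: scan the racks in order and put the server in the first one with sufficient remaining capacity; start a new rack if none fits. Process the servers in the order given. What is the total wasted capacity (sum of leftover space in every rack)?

S1 (38U) → rack 1 (remaining 4U)
S2 (23U) → rack 2 (remaining 19U)
S3 (36U) → rack 3 (remaining 6U)
S4 (13U) → rack 2 (remaining 6U)
S5 (27U) → rack 4 (remaining 15U)
S6 (33U) → rack 5 (remaining 9U)
S7 (38U) → rack 6 (remaining 4U)
S8 (16U) → rack 7 (remaining 26U)
S9 (16U) → rack 7 (remaining 10U)
S10 (25U) → rack 8 (remaining 17U)
8 racks × 42U = 336U; used 265U; unused 71U.

71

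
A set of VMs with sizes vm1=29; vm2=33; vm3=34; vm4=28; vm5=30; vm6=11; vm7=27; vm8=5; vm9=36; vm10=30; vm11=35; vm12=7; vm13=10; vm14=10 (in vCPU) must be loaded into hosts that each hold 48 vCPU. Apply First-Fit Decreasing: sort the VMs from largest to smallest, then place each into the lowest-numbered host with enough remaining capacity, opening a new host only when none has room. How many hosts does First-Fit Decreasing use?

Sorted descending: 36, 35, 34, 33, 30, 30, 29, 28, 27, 11, 10, 10, 7, 5.
Put 36 vCPU in host 1; 12 vCPU remain.
Put 35 vCPU in host 2; 13 vCPU remain.
Put 34 vCPU in host 3; 14 vCPU remain.
Put 33 vCPU in host 4; 15 vCPU remain.
Put 30 vCPU in host 5; 18 vCPU remain.
Put 30 vCPU in host 6; 18 vCPU remain.
Put 29 vCPU in host 7; 19 vCPU remain.
Put 28 vCPU in host 8; 20 vCPU remain.
Put 27 vCPU in host 9; 21 vCPU remain.
Put 11 vCPU in host 1; 1 vCPU remain.
Put 10 vCPU in host 2; 3 vCPU remain.
Put 10 vCPU in host 3; 4 vCPU remain.
Put 7 vCPU in host 4; 8 vCPU remain.
Put 5 vCPU in host 4; 3 vCPU remain.
Final hosts: [36,11] [35,10] [34,10] [33,7,5] [30] [30] [29] [28] [27].

9 hosts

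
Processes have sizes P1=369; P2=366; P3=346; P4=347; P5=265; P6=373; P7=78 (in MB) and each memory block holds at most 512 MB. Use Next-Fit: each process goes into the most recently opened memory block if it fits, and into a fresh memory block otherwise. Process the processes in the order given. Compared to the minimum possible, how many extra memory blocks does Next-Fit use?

0

Next-Fit: [369] [366] [346] [347] [265] [373,78] → 6 memory blocks.
6 processes exceed 256 MB (half the capacity), and no two of those can share a memory block, so at least 6 memory blocks are needed.
So 6 is already optimal.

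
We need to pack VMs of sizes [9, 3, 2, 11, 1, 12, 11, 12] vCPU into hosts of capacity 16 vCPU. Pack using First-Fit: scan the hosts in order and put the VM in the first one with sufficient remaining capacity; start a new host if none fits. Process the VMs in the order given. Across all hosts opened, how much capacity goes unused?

9 vCPU → host 1 (remaining 7 vCPU)
3 vCPU → host 1 (remaining 4 vCPU)
2 vCPU → host 1 (remaining 2 vCPU)
11 vCPU → host 2 (remaining 5 vCPU)
1 vCPU → host 1 (remaining 1 vCPU)
12 vCPU → host 3 (remaining 4 vCPU)
11 vCPU → host 4 (remaining 5 vCPU)
12 vCPU → host 5 (remaining 4 vCPU)
5 hosts × 16 vCPU = 80 vCPU; used 61 vCPU; unused 19 vCPU.

19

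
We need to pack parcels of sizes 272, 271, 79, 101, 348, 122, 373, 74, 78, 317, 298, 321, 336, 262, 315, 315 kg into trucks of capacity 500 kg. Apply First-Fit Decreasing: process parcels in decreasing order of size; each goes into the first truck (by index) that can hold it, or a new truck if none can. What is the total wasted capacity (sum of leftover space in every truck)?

Sorted descending: 373, 348, 336, 321, 317, 315, 315, 298, 272, 271, 262, 122, 101, 79, 78, 74.
Put 373 kg in truck 1; 127 kg remain.
Put 348 kg in truck 2; 152 kg remain.
Put 336 kg in truck 3; 164 kg remain.
Put 321 kg in truck 4; 179 kg remain.
Put 317 kg in truck 5; 183 kg remain.
Put 315 kg in truck 6; 185 kg remain.
Put 315 kg in truck 7; 185 kg remain.
Put 298 kg in truck 8; 202 kg remain.
Put 272 kg in truck 9; 228 kg remain.
Put 271 kg in truck 10; 229 kg remain.
Put 262 kg in truck 11; 238 kg remain.
Put 122 kg in truck 1; 5 kg remain.
Put 101 kg in truck 2; 51 kg remain.
Put 79 kg in truck 3; 85 kg remain.
Put 78 kg in truck 3; 7 kg remain.
Put 74 kg in truck 4; 105 kg remain.
11 trucks × 500 kg = 5500 kg; used 3882 kg; unused 1618 kg.

1618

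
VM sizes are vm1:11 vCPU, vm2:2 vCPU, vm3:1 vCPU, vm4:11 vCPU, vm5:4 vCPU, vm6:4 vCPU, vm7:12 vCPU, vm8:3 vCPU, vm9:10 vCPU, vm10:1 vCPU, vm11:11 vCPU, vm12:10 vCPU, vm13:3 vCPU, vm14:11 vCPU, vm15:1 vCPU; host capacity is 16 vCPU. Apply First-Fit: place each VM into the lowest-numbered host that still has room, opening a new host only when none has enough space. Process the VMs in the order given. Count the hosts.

host 1: place vm1 (11 vCPU), 5 vCPU left
host 1: place vm2 (2 vCPU), 3 vCPU left
host 1: place vm3 (1 vCPU), 2 vCPU left
host 2: place vm4 (11 vCPU), 5 vCPU left
host 2: place vm5 (4 vCPU), 1 vCPU left
host 3: place vm6 (4 vCPU), 12 vCPU left
host 3: place vm7 (12 vCPU), 0 vCPU left
host 4: place vm8 (3 vCPU), 13 vCPU left
host 4: place vm9 (10 vCPU), 3 vCPU left
host 1: place vm10 (1 vCPU), 1 vCPU left
host 5: place vm11 (11 vCPU), 5 vCPU left
host 6: place vm12 (10 vCPU), 6 vCPU left
host 4: place vm13 (3 vCPU), 0 vCPU left
host 7: place vm14 (11 vCPU), 5 vCPU left
host 1: place vm15 (1 vCPU), 0 vCPU left

7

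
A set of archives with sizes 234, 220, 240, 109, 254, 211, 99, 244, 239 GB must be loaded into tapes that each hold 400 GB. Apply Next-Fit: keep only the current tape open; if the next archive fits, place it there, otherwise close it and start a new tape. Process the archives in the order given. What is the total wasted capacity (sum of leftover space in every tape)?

234 GB → tape 1 (remaining 166 GB)
220 GB → tape 2 (remaining 180 GB)
240 GB → tape 3 (remaining 160 GB)
109 GB → tape 3 (remaining 51 GB)
254 GB → tape 4 (remaining 146 GB)
211 GB → tape 5 (remaining 189 GB)
99 GB → tape 5 (remaining 90 GB)
244 GB → tape 6 (remaining 156 GB)
239 GB → tape 7 (remaining 161 GB)
7 tapes × 400 GB = 2800 GB; used 1850 GB; unused 950 GB.

950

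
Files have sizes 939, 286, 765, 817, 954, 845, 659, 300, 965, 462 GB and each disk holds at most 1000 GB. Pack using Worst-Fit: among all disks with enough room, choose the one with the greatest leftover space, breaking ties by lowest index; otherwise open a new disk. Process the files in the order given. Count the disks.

disk 1: place 939 GB, 61 GB left
disk 2: place 286 GB, 714 GB left
disk 3: place 765 GB, 235 GB left
disk 4: place 817 GB, 183 GB left
disk 5: place 954 GB, 46 GB left
disk 6: place 845 GB, 155 GB left
disk 2: place 659 GB, 55 GB left
disk 7: place 300 GB, 700 GB left
disk 8: place 965 GB, 35 GB left
disk 7: place 462 GB, 238 GB left
Final disks: [939] [286,659] [765] [817] [954] [845] [300,462] [965].

8 disks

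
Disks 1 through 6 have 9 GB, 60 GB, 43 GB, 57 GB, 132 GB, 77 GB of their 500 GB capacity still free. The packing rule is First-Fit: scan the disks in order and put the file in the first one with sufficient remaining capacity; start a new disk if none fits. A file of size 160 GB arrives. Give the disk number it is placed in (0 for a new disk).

0

No disk has ≥ 160 GB free, so a new disk is opened.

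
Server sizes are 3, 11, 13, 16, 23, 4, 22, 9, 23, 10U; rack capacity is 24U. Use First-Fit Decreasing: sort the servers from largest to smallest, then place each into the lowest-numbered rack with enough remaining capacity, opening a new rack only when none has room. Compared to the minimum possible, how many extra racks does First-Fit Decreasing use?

0

First-Fit Decreasing: [23] [23] [22] [16,4,3] [13,11] [10,9] → 6 racks.
Total size 134U; any packing needs at least ⌈134/24⌉ = 6 racks.
So 6 is already optimal.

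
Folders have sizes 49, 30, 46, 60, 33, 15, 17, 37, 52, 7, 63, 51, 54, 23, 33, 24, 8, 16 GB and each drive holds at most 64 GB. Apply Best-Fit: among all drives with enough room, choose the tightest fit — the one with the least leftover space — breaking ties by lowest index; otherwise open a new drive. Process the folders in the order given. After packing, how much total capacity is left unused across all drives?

86

49 GB → drive 1 (remaining 15 GB)
30 GB → drive 2 (remaining 34 GB)
46 GB → drive 3 (remaining 18 GB)
60 GB → drive 4 (remaining 4 GB)
33 GB → drive 2 (remaining 1 GB)
15 GB → drive 1 (remaining 0 GB)
17 GB → drive 3 (remaining 1 GB)
37 GB → drive 5 (remaining 27 GB)
52 GB → drive 6 (remaining 12 GB)
7 GB → drive 6 (remaining 5 GB)
63 GB → drive 7 (remaining 1 GB)
51 GB → drive 8 (remaining 13 GB)
54 GB → drive 9 (remaining 10 GB)
23 GB → drive 5 (remaining 4 GB)
33 GB → drive 10 (remaining 31 GB)
24 GB → drive 10 (remaining 7 GB)
8 GB → drive 9 (remaining 2 GB)
16 GB → drive 11 (remaining 48 GB)
11 drives × 64 GB = 704 GB; used 618 GB; unused 86 GB.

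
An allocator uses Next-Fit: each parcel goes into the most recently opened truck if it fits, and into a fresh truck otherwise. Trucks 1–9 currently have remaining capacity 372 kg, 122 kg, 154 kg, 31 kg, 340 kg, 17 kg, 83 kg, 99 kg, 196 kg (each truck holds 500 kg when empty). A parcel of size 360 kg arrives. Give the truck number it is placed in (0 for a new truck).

Next-Fit only looks at truck 9, which has 196 kg free.
360 kg does not fit, so a new truck is opened.

0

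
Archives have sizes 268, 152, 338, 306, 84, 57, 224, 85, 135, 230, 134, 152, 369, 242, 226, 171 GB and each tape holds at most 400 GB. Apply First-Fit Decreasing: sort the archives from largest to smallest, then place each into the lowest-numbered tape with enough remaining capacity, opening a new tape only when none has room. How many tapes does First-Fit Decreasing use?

9 tapes

Sorted descending: 369, 338, 306, 268, 242, 230, 226, 224, 171, 152, 152, 135, 134, 85, 84, 57.
Put 369 GB in tape 1; 31 GB remain.
Put 338 GB in tape 2; 62 GB remain.
Put 306 GB in tape 3; 94 GB remain.
Put 268 GB in tape 4; 132 GB remain.
Put 242 GB in tape 5; 158 GB remain.
Put 230 GB in tape 6; 170 GB remain.
Put 226 GB in tape 7; 174 GB remain.
Put 224 GB in tape 8; 176 GB remain.
Put 171 GB in tape 7; 3 GB remain.
Put 152 GB in tape 5; 6 GB remain.
Put 152 GB in tape 6; 18 GB remain.
Put 135 GB in tape 8; 41 GB remain.
Put 134 GB in tape 9; 266 GB remain.
Put 85 GB in tape 3; 9 GB remain.
Put 84 GB in tape 4; 48 GB remain.
Put 57 GB in tape 2; 5 GB remain.
Final tapes: [369] [338,57] [306,85] [268,84] [242,152] [230,152] [226,171] [224,135] [134].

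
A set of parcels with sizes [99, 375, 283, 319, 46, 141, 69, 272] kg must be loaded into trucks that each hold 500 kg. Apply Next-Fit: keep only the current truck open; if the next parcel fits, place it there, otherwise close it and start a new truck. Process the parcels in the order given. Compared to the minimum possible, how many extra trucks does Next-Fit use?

0

Next-Fit: [99,375] [283] [319,46] [141,69,272] → 4 trucks.
Total size 1604 kg; any packing needs at least ⌈1604/500⌉ = 4 trucks.
So 4 is already optimal.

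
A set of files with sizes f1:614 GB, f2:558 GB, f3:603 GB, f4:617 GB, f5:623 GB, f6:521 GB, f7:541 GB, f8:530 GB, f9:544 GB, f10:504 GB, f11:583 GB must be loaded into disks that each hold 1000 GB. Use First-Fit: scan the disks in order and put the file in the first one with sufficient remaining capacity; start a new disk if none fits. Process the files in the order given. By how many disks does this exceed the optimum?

First-Fit: [614] [558] [603] [617] [623] [521] [541] [530] [544] [504] [583] → 11 disks.
11 files exceed 500 GB (half the capacity), and no two of those can share a disk, so at least 11 disks are needed.
So 11 is already optimal.

0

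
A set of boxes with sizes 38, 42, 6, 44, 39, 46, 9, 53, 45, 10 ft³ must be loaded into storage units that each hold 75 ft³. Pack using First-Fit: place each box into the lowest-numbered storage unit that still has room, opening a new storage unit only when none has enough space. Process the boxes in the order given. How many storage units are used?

storage unit 1: place 38 ft³, 37 ft³ left
storage unit 2: place 42 ft³, 33 ft³ left
storage unit 1: place 6 ft³, 31 ft³ left
storage unit 3: place 44 ft³, 31 ft³ left
storage unit 4: place 39 ft³, 36 ft³ left
storage unit 5: place 46 ft³, 29 ft³ left
storage unit 1: place 9 ft³, 22 ft³ left
storage unit 6: place 53 ft³, 22 ft³ left
storage unit 7: place 45 ft³, 30 ft³ left
storage unit 1: place 10 ft³, 12 ft³ left

7 storage units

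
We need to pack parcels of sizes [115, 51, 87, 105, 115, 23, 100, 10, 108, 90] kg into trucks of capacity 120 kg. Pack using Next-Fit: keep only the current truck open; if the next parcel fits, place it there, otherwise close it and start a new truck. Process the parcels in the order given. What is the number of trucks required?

115 kg → truck 1 (remaining 5 kg)
51 kg → truck 2 (remaining 69 kg)
87 kg → truck 3 (remaining 33 kg)
105 kg → truck 4 (remaining 15 kg)
115 kg → truck 5 (remaining 5 kg)
23 kg → truck 6 (remaining 97 kg)
100 kg → truck 7 (remaining 20 kg)
10 kg → truck 7 (remaining 10 kg)
108 kg → truck 8 (remaining 12 kg)
90 kg → truck 9 (remaining 30 kg)

9 trucks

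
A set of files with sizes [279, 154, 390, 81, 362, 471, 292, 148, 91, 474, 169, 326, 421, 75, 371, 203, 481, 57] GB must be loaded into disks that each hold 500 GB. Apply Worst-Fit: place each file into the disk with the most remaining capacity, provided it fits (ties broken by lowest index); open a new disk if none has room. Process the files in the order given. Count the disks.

disk 1: place 279 GB, 221 GB left
disk 1: place 154 GB, 67 GB left
disk 2: place 390 GB, 110 GB left
disk 2: place 81 GB, 29 GB left
disk 3: place 362 GB, 138 GB left
disk 4: place 471 GB, 29 GB left
disk 5: place 292 GB, 208 GB left
disk 5: place 148 GB, 60 GB left
disk 3: place 91 GB, 47 GB left
disk 6: place 474 GB, 26 GB left
disk 7: place 169 GB, 331 GB left
disk 7: place 326 GB, 5 GB left
disk 8: place 421 GB, 79 GB left
disk 8: place 75 GB, 4 GB left
disk 9: place 371 GB, 129 GB left
disk 10: place 203 GB, 297 GB left
disk 11: place 481 GB, 19 GB left
disk 10: place 57 GB, 240 GB left
Final disks: [279,154] [390,81] [362,91] [471] [292,148] [474] [169,326] [421,75] [371] [203,57] [481].

11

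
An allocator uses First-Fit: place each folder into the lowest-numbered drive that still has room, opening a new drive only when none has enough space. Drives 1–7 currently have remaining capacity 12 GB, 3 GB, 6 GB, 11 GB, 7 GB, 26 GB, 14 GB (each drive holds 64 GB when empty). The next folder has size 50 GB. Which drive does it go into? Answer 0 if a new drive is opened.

0

No drive has ≥ 50 GB free, so a new drive is opened.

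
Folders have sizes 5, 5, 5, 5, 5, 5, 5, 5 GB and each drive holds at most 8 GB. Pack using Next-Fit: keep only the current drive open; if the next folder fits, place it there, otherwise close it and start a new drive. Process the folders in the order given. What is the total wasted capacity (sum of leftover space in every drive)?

5 GB → drive 1 (remaining 3 GB)
5 GB → drive 2 (remaining 3 GB)
5 GB → drive 3 (remaining 3 GB)
5 GB → drive 4 (remaining 3 GB)
5 GB → drive 5 (remaining 3 GB)
5 GB → drive 6 (remaining 3 GB)
5 GB → drive 7 (remaining 3 GB)
5 GB → drive 8 (remaining 3 GB)
8 drives × 8 GB = 64 GB; used 40 GB; unused 24 GB.

24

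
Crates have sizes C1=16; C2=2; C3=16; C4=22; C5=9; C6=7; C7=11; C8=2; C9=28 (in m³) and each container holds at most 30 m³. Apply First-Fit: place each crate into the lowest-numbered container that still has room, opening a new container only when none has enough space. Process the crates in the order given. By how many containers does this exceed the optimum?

First-Fit: [16,2,9,2] [16,7] [22] [11] [28] → 5 containers.
Total size 113 m³; any packing needs at least ⌈113/30⌉ = 4 containers.
An optimal packing achieves that bound: [28,2] [22,7] [16,11,2] [16,9] → 4 containers.
Excess: 5 − 4 = 1.

1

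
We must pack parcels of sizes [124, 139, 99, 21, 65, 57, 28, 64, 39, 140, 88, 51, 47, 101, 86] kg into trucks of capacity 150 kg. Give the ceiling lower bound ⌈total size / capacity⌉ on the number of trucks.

Total size = 124 + 139 + 99 + 21 + 65 + 57 + 28 + 64 + 39 + 140 + 88 + 51 + 47 + 101 + 86 = 1149 kg.
⌈1149 / 150⌉ = 8.

8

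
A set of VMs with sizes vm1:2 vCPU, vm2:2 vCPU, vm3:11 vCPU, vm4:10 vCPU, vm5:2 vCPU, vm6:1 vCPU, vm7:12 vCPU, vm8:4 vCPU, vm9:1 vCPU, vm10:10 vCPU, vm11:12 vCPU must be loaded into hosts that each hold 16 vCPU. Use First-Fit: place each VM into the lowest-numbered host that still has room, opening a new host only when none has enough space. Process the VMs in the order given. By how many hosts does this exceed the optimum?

0

First-Fit: [2,2,11,1] [10,2,4] [12,1] [10] [12] → 5 hosts.
Total size 67 vCPU; any packing needs at least ⌈67/16⌉ = 5 hosts.
So 5 is already optimal.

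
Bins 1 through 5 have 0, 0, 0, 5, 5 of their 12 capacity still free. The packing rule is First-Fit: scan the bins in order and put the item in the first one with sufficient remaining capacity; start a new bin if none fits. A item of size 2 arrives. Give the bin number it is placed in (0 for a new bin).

4

Bins with room: bin 4 (5), bin 5 (5).
The first with room is bin 4.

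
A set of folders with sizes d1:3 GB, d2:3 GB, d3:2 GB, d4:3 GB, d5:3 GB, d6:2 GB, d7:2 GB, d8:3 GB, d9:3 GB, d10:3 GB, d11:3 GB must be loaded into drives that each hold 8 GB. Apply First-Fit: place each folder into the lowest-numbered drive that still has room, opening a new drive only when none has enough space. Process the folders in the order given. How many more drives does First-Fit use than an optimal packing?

First-Fit: [3,3,2] [3,3,2] [2,3,3] [3,3] → 4 drives.
Total size 30 GB; any packing needs at least ⌈30/8⌉ = 4 drives.
So 4 is already optimal.

0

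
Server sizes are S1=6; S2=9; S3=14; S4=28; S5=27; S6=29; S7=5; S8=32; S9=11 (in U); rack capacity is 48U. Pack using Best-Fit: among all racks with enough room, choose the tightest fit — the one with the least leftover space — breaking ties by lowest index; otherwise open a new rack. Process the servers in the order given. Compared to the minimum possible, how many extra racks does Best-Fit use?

1

Best-Fit: [6,9,14,5,11] [28] [27] [29] [32] → 5 racks.
Total size 161U; any packing needs at least ⌈161/48⌉ = 4 racks.
An optimal packing achieves that bound: [32,14] [29,11,6] [28,9,5] [27] → 4 racks.
Excess: 5 − 4 = 1.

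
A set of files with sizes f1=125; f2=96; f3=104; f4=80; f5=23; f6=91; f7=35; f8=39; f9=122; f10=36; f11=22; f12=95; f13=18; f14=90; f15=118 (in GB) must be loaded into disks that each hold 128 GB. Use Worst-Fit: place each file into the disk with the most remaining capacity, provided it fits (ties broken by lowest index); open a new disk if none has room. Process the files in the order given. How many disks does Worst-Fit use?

10 disks

disk 1: place f1 (125 GB), 3 GB left
disk 2: place f2 (96 GB), 32 GB left
disk 3: place f3 (104 GB), 24 GB left
disk 4: place f4 (80 GB), 48 GB left
disk 4: place f5 (23 GB), 25 GB left
disk 5: place f6 (91 GB), 37 GB left
disk 5: place f7 (35 GB), 2 GB left
disk 6: place f8 (39 GB), 89 GB left
disk 7: place f9 (122 GB), 6 GB left
disk 6: place f10 (36 GB), 53 GB left
disk 6: place f11 (22 GB), 31 GB left
disk 8: place f12 (95 GB), 33 GB left
disk 8: place f13 (18 GB), 15 GB left
disk 9: place f14 (90 GB), 38 GB left
disk 10: place f15 (118 GB), 10 GB left
Final disks: [125] [96] [104] [80,23] [91,35] [39,36,22] [122] [95,18] [90] [118].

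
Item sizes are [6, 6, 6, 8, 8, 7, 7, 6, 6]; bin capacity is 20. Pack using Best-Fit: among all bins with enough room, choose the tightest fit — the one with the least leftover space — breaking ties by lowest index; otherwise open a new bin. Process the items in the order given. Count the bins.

bin 1: place 6, 14 left
bin 1: place 6, 8 left
bin 1: place 6, 2 left
bin 2: place 8, 12 left
bin 2: place 8, 4 left
bin 3: place 7, 13 left
bin 3: place 7, 6 left
bin 3: place 6, 0 left
bin 4: place 6, 14 left

4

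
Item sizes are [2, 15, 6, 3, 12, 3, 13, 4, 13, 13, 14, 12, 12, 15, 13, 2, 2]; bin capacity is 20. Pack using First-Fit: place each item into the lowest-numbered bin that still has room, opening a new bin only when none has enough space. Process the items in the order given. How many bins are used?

10

Put 2 in bin 1; 18 remain.
Put 15 in bin 1; 3 remain.
Put 6 in bin 2; 14 remain.
Put 3 in bin 1; 0 remain.
Put 12 in bin 2; 2 remain.
Put 3 in bin 3; 17 remain.
Put 13 in bin 3; 4 remain.
Put 4 in bin 3; 0 remain.
Put 13 in bin 4; 7 remain.
Put 13 in bin 5; 7 remain.
Put 14 in bin 6; 6 remain.
Put 12 in bin 7; 8 remain.
Put 12 in bin 8; 8 remain.
Put 15 in bin 9; 5 remain.
Put 13 in bin 10; 7 remain.
Put 2 in bin 2; 0 remain.
Put 2 in bin 4; 5 remain.
Final bins: [2,15,3] [6,12,2] [3,13,4] [13,2] [13] [14] [12] [12] [15] [13].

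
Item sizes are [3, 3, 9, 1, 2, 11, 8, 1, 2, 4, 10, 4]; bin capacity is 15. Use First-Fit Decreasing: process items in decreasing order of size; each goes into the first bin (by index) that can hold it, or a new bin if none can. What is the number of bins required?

4 bins

Sorted descending: 11, 10, 9, 8, 4, 4, 3, 3, 2, 2, 1, 1.
Put 11 in bin 1; 4 remain.
Put 10 in bin 2; 5 remain.
Put 9 in bin 3; 6 remain.
Put 8 in bin 4; 7 remain.
Put 4 in bin 1; 0 remain.
Put 4 in bin 2; 1 remain.
Put 3 in bin 3; 3 remain.
Put 3 in bin 3; 0 remain.
Put 2 in bin 4; 5 remain.
Put 2 in bin 4; 3 remain.
Put 1 in bin 2; 0 remain.
Put 1 in bin 4; 2 remain.
Final bins: [11,4] [10,4,1] [9,3,3] [8,2,2,1].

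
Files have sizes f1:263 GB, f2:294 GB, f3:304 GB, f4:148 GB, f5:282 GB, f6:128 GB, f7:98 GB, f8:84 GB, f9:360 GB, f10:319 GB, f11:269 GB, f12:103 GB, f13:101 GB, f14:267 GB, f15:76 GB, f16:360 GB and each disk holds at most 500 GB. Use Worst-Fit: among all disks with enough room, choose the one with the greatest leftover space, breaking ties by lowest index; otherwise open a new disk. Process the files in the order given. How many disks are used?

f1 (263 GB) → disk 1 (remaining 237 GB)
f2 (294 GB) → disk 2 (remaining 206 GB)
f3 (304 GB) → disk 3 (remaining 196 GB)
f4 (148 GB) → disk 1 (remaining 89 GB)
f5 (282 GB) → disk 4 (remaining 218 GB)
f6 (128 GB) → disk 4 (remaining 90 GB)
f7 (98 GB) → disk 2 (remaining 108 GB)
f8 (84 GB) → disk 3 (remaining 112 GB)
f9 (360 GB) → disk 5 (remaining 140 GB)
f10 (319 GB) → disk 6 (remaining 181 GB)
f11 (269 GB) → disk 7 (remaining 231 GB)
f12 (103 GB) → disk 7 (remaining 128 GB)
f13 (101 GB) → disk 6 (remaining 80 GB)
f14 (267 GB) → disk 8 (remaining 233 GB)
f15 (76 GB) → disk 8 (remaining 157 GB)
f16 (360 GB) → disk 9 (remaining 140 GB)
Final disks: [263,148] [294,98] [304,84] [282,128] [360] [319,101] [269,103] [267,76] [360].

9 disks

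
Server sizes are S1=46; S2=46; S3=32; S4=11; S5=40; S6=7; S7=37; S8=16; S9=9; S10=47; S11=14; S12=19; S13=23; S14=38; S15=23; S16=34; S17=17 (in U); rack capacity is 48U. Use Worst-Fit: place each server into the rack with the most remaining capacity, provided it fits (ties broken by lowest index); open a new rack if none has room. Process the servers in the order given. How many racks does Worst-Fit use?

11

rack 1: place S1 (46U), 2U left
rack 2: place S2 (46U), 2U left
rack 3: place S3 (32U), 16U left
rack 3: place S4 (11U), 5U left
rack 4: place S5 (40U), 8U left
rack 4: place S6 (7U), 1U left
rack 5: place S7 (37U), 11U left
rack 6: place S8 (16U), 32U left
rack 6: place S9 (9U), 23U left
rack 7: place S10 (47U), 1U left
rack 6: place S11 (14U), 9U left
rack 8: place S12 (19U), 29U left
rack 8: place S13 (23U), 6U left
rack 9: place S14 (38U), 10U left
rack 10: place S15 (23U), 25U left
rack 11: place S16 (34U), 14U left
rack 10: place S17 (17U), 8U left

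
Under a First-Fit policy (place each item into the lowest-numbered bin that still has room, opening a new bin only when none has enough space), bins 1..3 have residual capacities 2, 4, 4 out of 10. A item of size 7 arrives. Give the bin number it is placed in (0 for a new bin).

No bin has ≥ 7 free, so a new bin is opened.

0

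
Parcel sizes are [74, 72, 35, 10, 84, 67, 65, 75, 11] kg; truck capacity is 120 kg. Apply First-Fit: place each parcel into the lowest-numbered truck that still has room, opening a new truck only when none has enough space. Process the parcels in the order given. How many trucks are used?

6 trucks

truck 1: place 74 kg, 46 kg left
truck 2: place 72 kg, 48 kg left
truck 1: place 35 kg, 11 kg left
truck 1: place 10 kg, 1 kg left
truck 3: place 84 kg, 36 kg left
truck 4: place 67 kg, 53 kg left
truck 5: place 65 kg, 55 kg left
truck 6: place 75 kg, 45 kg left
truck 2: place 11 kg, 37 kg left
Final trucks: [74,35,10] [72,11] [84] [67] [65] [75].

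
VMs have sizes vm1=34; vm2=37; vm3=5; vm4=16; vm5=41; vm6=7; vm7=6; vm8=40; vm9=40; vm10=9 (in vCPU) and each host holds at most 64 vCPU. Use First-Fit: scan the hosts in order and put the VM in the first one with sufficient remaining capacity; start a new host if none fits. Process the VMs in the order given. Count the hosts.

5

Put vm1 (34 vCPU) in host 1; 30 vCPU remain.
Put vm2 (37 vCPU) in host 2; 27 vCPU remain.
Put vm3 (5 vCPU) in host 1; 25 vCPU remain.
Put vm4 (16 vCPU) in host 1; 9 vCPU remain.
Put vm5 (41 vCPU) in host 3; 23 vCPU remain.
Put vm6 (7 vCPU) in host 1; 2 vCPU remain.
Put vm7 (6 vCPU) in host 2; 21 vCPU remain.
Put vm8 (40 vCPU) in host 4; 24 vCPU remain.
Put vm9 (40 vCPU) in host 5; 24 vCPU remain.
Put vm10 (9 vCPU) in host 2; 12 vCPU remain.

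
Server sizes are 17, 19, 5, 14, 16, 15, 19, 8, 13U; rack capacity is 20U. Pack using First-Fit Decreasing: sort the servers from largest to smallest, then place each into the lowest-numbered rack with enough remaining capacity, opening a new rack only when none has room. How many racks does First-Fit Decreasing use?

8

Sorted descending: 19, 19, 17, 16, 15, 14, 13, 8, 5.
rack 1: place 19U, 1U left
rack 2: place 19U, 1U left
rack 3: place 17U, 3U left
rack 4: place 16U, 4U left
rack 5: place 15U, 5U left
rack 6: place 14U, 6U left
rack 7: place 13U, 7U left
rack 8: place 8U, 12U left
rack 5: place 5U, 0U left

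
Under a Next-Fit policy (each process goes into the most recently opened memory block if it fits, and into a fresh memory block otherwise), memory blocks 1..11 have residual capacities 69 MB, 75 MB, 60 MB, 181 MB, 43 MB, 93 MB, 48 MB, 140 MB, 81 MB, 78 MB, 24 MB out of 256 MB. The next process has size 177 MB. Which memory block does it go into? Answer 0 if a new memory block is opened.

Next-Fit only looks at memory block 11, which has 24 MB free.
177 MB does not fit, so a new memory block is opened.

0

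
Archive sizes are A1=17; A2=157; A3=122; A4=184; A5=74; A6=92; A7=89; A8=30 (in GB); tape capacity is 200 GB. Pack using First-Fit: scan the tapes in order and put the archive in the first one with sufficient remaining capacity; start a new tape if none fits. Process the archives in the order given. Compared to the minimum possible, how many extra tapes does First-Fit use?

1

First-Fit: [17,157] [122,74] [184] [92,89] [30] → 5 tapes.
Total size 765 GB; any packing needs at least ⌈765/200⌉ = 4 tapes.
An optimal packing achieves that bound: [184] [157,30] [122,74] [92,89,17] → 4 tapes.
Excess: 5 − 4 = 1.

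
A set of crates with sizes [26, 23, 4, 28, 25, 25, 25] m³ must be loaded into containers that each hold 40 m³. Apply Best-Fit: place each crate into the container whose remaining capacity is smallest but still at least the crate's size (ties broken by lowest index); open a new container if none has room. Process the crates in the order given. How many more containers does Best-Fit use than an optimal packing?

Best-Fit: [26,4] [23] [28] [25] [25] [25] → 6 containers.
6 crates exceed 20 m³ (half the capacity), and no two of those can share a container, so at least 6 containers are needed.
So 6 is already optimal.

0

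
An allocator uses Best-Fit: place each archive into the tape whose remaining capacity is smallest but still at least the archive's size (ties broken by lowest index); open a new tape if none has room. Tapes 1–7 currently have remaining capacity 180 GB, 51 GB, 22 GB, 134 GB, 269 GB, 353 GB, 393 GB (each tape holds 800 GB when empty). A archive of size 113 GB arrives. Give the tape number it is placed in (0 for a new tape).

4

Tapes with room: tape 1 (180 GB), tape 4 (134 GB), tape 5 (269 GB), tape 6 (353 GB), tape 7 (393 GB).
Tightest fit is tape 4 with 134 GB free.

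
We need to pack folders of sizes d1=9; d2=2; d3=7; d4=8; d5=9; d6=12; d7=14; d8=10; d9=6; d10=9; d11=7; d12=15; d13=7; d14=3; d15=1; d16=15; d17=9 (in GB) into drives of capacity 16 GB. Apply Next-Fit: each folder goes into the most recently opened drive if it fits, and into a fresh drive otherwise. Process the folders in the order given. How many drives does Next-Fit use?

d1 (9 GB) → drive 1 (remaining 7 GB)
d2 (2 GB) → drive 1 (remaining 5 GB)
d3 (7 GB) → drive 2 (remaining 9 GB)
d4 (8 GB) → drive 2 (remaining 1 GB)
d5 (9 GB) → drive 3 (remaining 7 GB)
d6 (12 GB) → drive 4 (remaining 4 GB)
d7 (14 GB) → drive 5 (remaining 2 GB)
d8 (10 GB) → drive 6 (remaining 6 GB)
d9 (6 GB) → drive 6 (remaining 0 GB)
d10 (9 GB) → drive 7 (remaining 7 GB)
d11 (7 GB) → drive 7 (remaining 0 GB)
d12 (15 GB) → drive 8 (remaining 1 GB)
d13 (7 GB) → drive 9 (remaining 9 GB)
d14 (3 GB) → drive 9 (remaining 6 GB)
d15 (1 GB) → drive 9 (remaining 5 GB)
d16 (15 GB) → drive 10 (remaining 1 GB)
d17 (9 GB) → drive 11 (remaining 7 GB)

11 drives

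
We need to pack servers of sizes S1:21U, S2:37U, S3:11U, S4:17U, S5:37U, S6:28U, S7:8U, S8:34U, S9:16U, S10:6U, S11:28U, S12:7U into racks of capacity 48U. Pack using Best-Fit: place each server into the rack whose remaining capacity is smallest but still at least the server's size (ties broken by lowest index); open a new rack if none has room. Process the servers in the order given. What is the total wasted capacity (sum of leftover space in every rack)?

Put S1 (21U) in rack 1; 27U remain.
Put S2 (37U) in rack 2; 11U remain.
Put S3 (11U) in rack 2; 0U remain.
Put S4 (17U) in rack 1; 10U remain.
Put S5 (37U) in rack 3; 11U remain.
Put S6 (28U) in rack 4; 20U remain.
Put S7 (8U) in rack 1; 2U remain.
Put S8 (34U) in rack 5; 14U remain.
Put S9 (16U) in rack 4; 4U remain.
Put S10 (6U) in rack 3; 5U remain.
Put S11 (28U) in rack 6; 20U remain.
Put S12 (7U) in rack 5; 7U remain.
6 racks × 48U = 288U; used 250U; unused 38U.

38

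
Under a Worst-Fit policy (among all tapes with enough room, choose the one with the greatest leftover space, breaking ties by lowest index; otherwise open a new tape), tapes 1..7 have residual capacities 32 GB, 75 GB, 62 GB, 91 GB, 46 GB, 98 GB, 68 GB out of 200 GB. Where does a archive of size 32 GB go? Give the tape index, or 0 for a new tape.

Tapes with room: tape 1 (32 GB), tape 2 (75 GB), tape 3 (62 GB), tape 4 (91 GB), tape 5 (46 GB), tape 6 (98 GB), tape 7 (68 GB).
Most room is tape 6 with 98 GB free.

6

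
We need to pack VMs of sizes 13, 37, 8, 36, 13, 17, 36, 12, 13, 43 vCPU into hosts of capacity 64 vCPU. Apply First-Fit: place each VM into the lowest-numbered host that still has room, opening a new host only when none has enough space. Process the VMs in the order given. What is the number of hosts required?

host 1: place 13 vCPU, 51 vCPU left
host 1: place 37 vCPU, 14 vCPU left
host 1: place 8 vCPU, 6 vCPU left
host 2: place 36 vCPU, 28 vCPU left
host 2: place 13 vCPU, 15 vCPU left
host 3: place 17 vCPU, 47 vCPU left
host 3: place 36 vCPU, 11 vCPU left
host 2: place 12 vCPU, 3 vCPU left
host 4: place 13 vCPU, 51 vCPU left
host 4: place 43 vCPU, 8 vCPU left

4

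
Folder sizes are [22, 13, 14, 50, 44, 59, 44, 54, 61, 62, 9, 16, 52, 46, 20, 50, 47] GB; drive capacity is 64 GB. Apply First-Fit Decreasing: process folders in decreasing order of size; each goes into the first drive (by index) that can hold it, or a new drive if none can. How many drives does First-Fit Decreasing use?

Sorted descending: 62, 61, 59, 54, 52, 50, 50, 47, 46, 44, 44, 22, 20, 16, 14, 13, 9.
Put 62 GB in drive 1; 2 GB remain.
Put 61 GB in drive 2; 3 GB remain.
Put 59 GB in drive 3; 5 GB remain.
Put 54 GB in drive 4; 10 GB remain.
Put 52 GB in drive 5; 12 GB remain.
Put 50 GB in drive 6; 14 GB remain.
Put 50 GB in drive 7; 14 GB remain.
Put 47 GB in drive 8; 17 GB remain.
Put 46 GB in drive 9; 18 GB remain.
Put 44 GB in drive 10; 20 GB remain.
Put 44 GB in drive 11; 20 GB remain.
Put 22 GB in drive 12; 42 GB remain.
Put 20 GB in drive 10; 0 GB remain.
Put 16 GB in drive 8; 1 GB remain.
Put 14 GB in drive 6; 0 GB remain.
Put 13 GB in drive 7; 1 GB remain.
Put 9 GB in drive 4; 1 GB remain.
Final drives: [62] [61] [59] [54,9] [52] [50,14] [50,13] [47,16] [46] [44,20] [44] [22].

12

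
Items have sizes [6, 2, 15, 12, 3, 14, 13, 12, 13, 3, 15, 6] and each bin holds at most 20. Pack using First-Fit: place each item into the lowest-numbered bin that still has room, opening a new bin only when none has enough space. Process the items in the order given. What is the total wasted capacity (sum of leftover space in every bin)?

26

Put 6 in bin 1; 14 remain.
Put 2 in bin 1; 12 remain.
Put 15 in bin 2; 5 remain.
Put 12 in bin 1; 0 remain.
Put 3 in bin 2; 2 remain.
Put 14 in bin 3; 6 remain.
Put 13 in bin 4; 7 remain.
Put 12 in bin 5; 8 remain.
Put 13 in bin 6; 7 remain.
Put 3 in bin 3; 3 remain.
Put 15 in bin 7; 5 remain.
Put 6 in bin 4; 1 remain.
7 bins × 20 = 140; used 114; unused 26.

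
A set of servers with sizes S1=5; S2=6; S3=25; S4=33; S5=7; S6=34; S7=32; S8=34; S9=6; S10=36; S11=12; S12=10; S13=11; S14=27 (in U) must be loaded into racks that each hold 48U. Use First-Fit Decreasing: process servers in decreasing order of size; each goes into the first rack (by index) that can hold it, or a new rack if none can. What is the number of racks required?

7 racks

Sorted descending: 36, 34, 34, 33, 32, 27, 25, 12, 11, 10, 7, 6, 6, 5.
rack 1: place 36U, 12U left
rack 2: place 34U, 14U left
rack 3: place 34U, 14U left
rack 4: place 33U, 15U left
rack 5: place 32U, 16U left
rack 6: place 27U, 21U left
rack 7: place 25U, 23U left
rack 1: place 12U, 0U left
rack 2: place 11U, 3U left
rack 3: place 10U, 4U left
rack 4: place 7U, 8U left
rack 4: place 6U, 2U left
rack 5: place 6U, 10U left
rack 5: place 5U, 5U left
Final racks: [36,12] [34,11] [34,10] [33,7,6] [32,6,5] [27] [25].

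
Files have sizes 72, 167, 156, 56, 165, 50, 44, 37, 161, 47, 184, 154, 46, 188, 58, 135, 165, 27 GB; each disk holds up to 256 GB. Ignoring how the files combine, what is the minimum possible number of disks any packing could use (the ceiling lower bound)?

Total size = 72 + 167 + 156 + 56 + 165 + 50 + 44 + 37 + 161 + 47 + 184 + 154 + 46 + 188 + 58 + 135 + 165 + 27 = 1912 GB.
⌈1912 / 256⌉ = 8.

8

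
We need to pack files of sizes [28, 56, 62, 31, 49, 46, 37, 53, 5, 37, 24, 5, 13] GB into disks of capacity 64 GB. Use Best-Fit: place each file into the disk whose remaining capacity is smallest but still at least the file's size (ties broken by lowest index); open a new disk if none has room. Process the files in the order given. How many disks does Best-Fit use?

8

disk 1: place 28 GB, 36 GB left
disk 2: place 56 GB, 8 GB left
disk 3: place 62 GB, 2 GB left
disk 1: place 31 GB, 5 GB left
disk 4: place 49 GB, 15 GB left
disk 5: place 46 GB, 18 GB left
disk 6: place 37 GB, 27 GB left
disk 7: place 53 GB, 11 GB left
disk 1: place 5 GB, 0 GB left
disk 8: place 37 GB, 27 GB left
disk 6: place 24 GB, 3 GB left
disk 2: place 5 GB, 3 GB left
disk 4: place 13 GB, 2 GB left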